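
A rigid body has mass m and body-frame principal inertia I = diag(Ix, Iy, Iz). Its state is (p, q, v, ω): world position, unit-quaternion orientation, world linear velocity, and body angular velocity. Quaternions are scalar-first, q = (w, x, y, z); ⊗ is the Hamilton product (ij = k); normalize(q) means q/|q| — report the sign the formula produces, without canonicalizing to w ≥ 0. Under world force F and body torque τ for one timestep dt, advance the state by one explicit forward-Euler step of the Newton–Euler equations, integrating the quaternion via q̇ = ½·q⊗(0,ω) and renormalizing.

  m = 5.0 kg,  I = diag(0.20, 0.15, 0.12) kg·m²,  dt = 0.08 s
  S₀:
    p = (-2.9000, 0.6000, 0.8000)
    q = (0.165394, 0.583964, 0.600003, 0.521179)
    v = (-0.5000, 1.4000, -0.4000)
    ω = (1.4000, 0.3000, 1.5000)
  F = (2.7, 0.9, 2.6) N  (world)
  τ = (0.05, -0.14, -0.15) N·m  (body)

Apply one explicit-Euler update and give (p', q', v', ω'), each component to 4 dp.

ω×(Iω) gyroscopic = (-0.0135, 0.1680, -0.0210)
angular accel α = (0.3175, -2.0533, -1.0750)
ω' = ω + α·dt = (1.4254, 0.1357, 1.4140)
2q̇ = q⊗(0,ω) = (-1.7793190, 0.9752024, -0.0966772, -0.4167240)
q' = normalize(q + ½dt·q⊗(0,ω)) = (0.0939, 0.6208, 0.5941, 0.5028)
p' = p + v·dt = (-2.9400, 0.7120, 0.7680)
v' = v + a·dt = (-0.4568, 1.4144, -0.3584)

p' = (-2.9400, 0.7120, 0.7680)
q' = (0.0939, 0.6208, 0.5941, 0.5028)
v' = (-0.4568, 1.4144, -0.3584)
ω' = (1.4254, 0.1357, 1.4140)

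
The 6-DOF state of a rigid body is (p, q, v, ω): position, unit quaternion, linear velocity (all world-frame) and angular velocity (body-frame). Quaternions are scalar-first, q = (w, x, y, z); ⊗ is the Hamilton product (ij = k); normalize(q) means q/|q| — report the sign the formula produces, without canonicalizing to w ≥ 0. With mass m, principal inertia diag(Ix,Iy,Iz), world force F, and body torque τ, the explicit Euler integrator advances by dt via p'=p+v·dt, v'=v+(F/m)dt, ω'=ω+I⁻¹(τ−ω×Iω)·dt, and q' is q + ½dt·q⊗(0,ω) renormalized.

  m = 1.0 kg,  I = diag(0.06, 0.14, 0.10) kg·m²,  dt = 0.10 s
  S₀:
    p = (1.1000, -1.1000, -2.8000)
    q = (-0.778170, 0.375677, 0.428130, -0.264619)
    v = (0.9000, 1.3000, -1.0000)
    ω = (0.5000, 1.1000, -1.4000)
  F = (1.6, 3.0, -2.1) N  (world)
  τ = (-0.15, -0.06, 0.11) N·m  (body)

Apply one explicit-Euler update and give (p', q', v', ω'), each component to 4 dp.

a = (1.6000, 3.0000, -2.1000)
p + v·dt = (1.1900, -0.9700, -2.9000)
v' = v + a·dt = (1.0600, 1.6000, -1.2100)
α = I⁻¹(τ − ω×Iω) = (-3.5267, -0.6286, 0.6600)
ω + α·dt = (0.1473, 1.0371, -1.3340)
2q̇ = q⊗(0,ω) = (-1.0292481, -0.6973861, -0.4623487, 1.2886177)
q' = normalize(q + ½dt·q⊗(0,ω)) = (-0.8261, 0.3394, 0.4033, -0.1993)

p' = (1.1900, -0.9700, -2.9000)
q' = (-0.8261, 0.3394, 0.4033, -0.1993)
v' = (1.0600, 1.6000, -1.2100)
ω' = (0.1473, 1.0371, -1.3340)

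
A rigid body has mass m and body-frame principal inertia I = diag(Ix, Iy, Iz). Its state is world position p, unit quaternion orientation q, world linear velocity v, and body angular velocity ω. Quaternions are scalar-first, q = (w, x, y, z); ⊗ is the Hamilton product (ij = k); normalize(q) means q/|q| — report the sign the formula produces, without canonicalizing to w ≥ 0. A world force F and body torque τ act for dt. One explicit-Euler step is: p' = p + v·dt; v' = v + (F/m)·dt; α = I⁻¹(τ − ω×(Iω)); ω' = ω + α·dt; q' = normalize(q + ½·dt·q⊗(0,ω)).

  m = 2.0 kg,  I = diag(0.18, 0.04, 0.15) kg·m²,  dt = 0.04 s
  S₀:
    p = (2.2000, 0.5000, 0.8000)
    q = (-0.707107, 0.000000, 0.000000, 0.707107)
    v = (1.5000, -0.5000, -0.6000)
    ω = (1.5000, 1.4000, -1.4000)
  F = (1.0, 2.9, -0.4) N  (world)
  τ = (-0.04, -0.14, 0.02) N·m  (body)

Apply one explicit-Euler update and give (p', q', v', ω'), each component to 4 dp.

precession coupling ω×(Iω) = (-0.2156, -0.0630, -0.2940)
(τ − ω×Iω)/I = (0.9756, -1.9250, 2.0933)
ω + α·dt = (1.5390, 1.3230, -1.3163)
Hamilton product q⊗(0,ω) = (0.9899498, -2.0506103, 0.0707107, 0.9899498)
q + ½dt·q⊗(0,ω), renormalized = (-0.6865, -0.0410, 0.0014, 0.7260)
p' = p + v·dt = (2.2600, 0.4800, 0.7760)
v + (F/m)dt = (1.5200, -0.4420, -0.6080)

p' = (2.2600, 0.4800, 0.7760)
q' = (-0.6865, -0.0410, 0.0014, 0.7260)
v' = (1.5200, -0.4420, -0.6080)
ω' = (1.5390, 1.3230, -1.3163)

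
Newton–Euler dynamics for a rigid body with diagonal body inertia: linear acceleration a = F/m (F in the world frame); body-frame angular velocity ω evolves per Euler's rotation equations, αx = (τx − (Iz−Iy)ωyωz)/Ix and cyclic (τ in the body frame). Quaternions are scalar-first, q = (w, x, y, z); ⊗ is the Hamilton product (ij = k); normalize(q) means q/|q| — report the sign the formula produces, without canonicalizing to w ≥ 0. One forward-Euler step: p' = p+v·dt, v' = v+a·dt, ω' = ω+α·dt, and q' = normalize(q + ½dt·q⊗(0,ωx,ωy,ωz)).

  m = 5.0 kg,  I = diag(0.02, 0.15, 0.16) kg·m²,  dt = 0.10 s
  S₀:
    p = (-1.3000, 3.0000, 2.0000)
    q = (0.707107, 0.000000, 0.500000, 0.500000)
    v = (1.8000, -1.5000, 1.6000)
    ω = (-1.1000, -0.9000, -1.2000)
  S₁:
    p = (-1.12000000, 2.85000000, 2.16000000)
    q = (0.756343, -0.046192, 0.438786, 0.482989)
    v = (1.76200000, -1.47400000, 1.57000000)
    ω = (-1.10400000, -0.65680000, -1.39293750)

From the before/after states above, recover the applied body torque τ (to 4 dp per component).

τ = (0.0100, 0.1800, -0.1800)

rate change Δω = (-0.00400000, 0.24320000, -0.19293750)
gyro term ω₀×Iω₀ = (0.0108, -0.1848, 0.1287)
applied torque τ = (0.0100, 0.1800, -0.1800)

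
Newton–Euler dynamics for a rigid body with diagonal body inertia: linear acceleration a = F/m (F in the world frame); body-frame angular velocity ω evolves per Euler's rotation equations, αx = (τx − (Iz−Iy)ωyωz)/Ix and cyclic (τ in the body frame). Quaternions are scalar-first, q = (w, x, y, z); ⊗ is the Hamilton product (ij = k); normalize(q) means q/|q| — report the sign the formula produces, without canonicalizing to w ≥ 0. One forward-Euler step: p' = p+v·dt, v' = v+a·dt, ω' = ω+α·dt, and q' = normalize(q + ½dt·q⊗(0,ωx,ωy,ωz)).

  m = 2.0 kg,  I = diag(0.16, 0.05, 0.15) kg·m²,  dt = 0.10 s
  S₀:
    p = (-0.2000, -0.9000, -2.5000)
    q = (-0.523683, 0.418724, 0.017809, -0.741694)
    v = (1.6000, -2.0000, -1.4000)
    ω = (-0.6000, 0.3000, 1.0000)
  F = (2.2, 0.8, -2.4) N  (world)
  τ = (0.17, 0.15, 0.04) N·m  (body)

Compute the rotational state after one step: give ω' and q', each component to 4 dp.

gyro term ω×Iω = (0.0300, -0.0060, 0.0198)
angular accel α = (0.8750, 3.1200, 0.1347)
new body rate ω' = (-0.5125, 0.6120, 1.0135)
Hamilton product q⊗(0,ω) = (0.9875857, 0.5545270, -0.1308125, -0.3873804)
q + ½dt·q⊗(0,ω), renormalized = (-0.4734, 0.4456, 0.0112, -0.7597)

ω' = (-0.5125, 0.6120, 1.0135)
q' = (-0.4734, 0.4456, 0.0112, -0.7597)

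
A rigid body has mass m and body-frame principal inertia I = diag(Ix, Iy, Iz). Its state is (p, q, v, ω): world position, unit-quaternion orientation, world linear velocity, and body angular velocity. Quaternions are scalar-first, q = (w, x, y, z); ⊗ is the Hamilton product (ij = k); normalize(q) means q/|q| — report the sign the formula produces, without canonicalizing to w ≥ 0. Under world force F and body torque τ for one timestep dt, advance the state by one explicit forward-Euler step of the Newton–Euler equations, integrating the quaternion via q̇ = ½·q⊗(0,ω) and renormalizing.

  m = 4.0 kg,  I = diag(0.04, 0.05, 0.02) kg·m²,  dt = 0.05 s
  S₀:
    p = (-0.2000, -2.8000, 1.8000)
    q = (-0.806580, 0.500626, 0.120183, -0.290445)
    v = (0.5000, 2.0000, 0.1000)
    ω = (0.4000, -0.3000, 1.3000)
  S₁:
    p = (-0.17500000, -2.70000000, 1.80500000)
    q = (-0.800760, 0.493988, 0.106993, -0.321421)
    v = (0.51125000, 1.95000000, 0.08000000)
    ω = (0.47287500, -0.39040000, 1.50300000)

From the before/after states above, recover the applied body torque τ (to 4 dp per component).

ω₁ − ω₀ = (0.07287500, -0.09040000, 0.20300000)
τ = I·(Δω/dt) + ω₀×(Iω₀) = (0.0700, -0.0800, 0.0800)

τ = (0.0700, -0.0800, 0.0800)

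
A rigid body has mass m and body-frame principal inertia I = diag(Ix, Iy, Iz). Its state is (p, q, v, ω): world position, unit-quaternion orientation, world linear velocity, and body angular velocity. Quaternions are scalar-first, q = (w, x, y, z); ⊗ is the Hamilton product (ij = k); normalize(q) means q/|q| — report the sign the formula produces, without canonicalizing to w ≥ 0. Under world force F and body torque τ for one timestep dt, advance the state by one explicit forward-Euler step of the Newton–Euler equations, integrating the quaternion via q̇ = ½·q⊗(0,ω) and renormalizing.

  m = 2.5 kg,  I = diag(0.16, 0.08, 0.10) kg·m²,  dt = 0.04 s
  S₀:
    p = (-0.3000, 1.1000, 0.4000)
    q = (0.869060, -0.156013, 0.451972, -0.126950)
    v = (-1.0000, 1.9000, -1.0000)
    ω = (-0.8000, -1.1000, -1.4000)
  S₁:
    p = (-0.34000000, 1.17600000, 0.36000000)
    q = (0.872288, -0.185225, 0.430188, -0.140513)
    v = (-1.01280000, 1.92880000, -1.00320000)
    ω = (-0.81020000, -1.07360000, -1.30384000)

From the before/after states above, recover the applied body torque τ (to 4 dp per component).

Δω = ω₁−ω₀ = (-0.01020000, 0.02640000, 0.09616000)
ω₀×(Iω₀) = (0.0308, 0.0672, -0.0704)
τ = I·(Δω/dt) + ω₀×(Iω₀) = (-0.0100, 0.1200, 0.1700)

τ = (-0.0100, 0.1200, 0.1700)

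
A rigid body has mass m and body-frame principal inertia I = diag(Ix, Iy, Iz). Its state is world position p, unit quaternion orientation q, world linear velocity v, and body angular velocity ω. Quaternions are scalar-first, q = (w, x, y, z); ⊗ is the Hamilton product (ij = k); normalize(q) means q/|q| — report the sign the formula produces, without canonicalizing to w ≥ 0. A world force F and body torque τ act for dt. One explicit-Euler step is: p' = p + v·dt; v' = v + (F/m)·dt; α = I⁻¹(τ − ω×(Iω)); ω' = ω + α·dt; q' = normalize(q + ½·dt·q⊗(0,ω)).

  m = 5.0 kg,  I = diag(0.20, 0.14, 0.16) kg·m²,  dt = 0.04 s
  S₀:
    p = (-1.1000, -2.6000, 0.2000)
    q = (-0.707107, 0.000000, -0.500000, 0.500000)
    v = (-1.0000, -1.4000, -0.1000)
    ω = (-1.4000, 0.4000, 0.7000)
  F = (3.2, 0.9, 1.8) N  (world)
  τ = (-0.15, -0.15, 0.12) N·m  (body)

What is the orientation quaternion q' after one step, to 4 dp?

q' = (-0.7097, 0.0088, -0.5194, 0.4759)

2q̇ = q⊗(0,ω) = (-0.1500000, 0.4399498, -0.9828428, -1.1949749)
q' = normalize(q + ½dt·q⊗(0,ω)) = (-0.7097, 0.0088, -0.5194, 0.4759)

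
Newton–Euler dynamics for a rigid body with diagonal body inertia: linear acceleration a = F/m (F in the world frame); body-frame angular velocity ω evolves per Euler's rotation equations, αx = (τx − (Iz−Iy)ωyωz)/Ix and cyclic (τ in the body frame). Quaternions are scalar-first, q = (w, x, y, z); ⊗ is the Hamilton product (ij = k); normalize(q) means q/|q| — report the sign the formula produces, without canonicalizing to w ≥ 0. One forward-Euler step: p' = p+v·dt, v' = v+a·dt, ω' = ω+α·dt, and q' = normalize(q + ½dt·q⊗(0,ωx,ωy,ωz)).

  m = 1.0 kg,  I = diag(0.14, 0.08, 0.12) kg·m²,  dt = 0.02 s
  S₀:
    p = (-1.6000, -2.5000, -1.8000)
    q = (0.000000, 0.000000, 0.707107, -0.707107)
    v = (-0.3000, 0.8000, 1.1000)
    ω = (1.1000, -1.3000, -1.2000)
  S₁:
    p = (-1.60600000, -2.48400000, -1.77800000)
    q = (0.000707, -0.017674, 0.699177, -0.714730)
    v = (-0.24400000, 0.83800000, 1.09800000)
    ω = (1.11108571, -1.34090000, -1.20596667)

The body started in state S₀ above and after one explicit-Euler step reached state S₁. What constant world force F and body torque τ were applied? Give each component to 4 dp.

F = (2.8000, 1.9000, -0.1000)
τ = (0.1400, -0.1900, 0.0500)

rate change Δω = (0.01108571, -0.04090000, -0.00596667)
precession coupling = (0.0624, -0.0264, 0.0858)
τ = I·(Δω/dt) + ω₀×(Iω₀) = (0.1400, -0.1900, 0.0500)
Δv = v₁−v₀ = (0.05600000, 0.03800000, -0.00200000)
m·(v₁−v₀)/dt = (2.8000, 1.9000, -0.1000)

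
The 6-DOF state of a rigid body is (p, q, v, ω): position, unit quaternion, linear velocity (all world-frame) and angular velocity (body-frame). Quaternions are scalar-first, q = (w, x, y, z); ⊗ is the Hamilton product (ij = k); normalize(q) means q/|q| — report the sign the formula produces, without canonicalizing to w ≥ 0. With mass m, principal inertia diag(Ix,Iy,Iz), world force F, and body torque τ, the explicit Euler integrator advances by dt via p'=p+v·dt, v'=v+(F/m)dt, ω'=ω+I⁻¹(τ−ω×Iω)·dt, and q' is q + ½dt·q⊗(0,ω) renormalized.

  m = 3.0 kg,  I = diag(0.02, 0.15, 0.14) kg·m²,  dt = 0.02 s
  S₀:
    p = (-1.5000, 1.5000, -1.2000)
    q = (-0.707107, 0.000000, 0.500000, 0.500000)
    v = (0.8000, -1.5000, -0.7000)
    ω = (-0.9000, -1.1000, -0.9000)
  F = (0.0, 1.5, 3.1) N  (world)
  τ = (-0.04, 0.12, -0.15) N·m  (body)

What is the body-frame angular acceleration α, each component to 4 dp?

α = (-1.5050, 1.4480, -1.9907)

ω×(Iω) gyroscopic = (-0.0099, -0.0972, 0.1287)
(τ − ω×Iω)/I = (-1.5050, 1.4480, -1.9907)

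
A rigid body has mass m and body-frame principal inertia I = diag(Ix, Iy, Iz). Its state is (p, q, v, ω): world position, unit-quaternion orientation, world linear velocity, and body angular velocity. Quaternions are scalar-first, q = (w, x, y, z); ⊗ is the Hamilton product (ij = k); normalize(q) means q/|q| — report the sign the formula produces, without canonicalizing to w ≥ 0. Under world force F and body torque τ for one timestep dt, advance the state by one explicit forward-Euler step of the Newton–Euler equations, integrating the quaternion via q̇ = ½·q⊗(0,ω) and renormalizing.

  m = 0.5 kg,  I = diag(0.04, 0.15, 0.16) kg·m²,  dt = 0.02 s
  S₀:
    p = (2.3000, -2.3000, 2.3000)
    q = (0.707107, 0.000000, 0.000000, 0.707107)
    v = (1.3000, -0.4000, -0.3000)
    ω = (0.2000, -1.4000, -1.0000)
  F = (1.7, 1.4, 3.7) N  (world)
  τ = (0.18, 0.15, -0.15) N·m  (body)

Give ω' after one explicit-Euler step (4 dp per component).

ω' = (0.2830, -1.3832, -1.0149)

(τ − ω×Iω)/I = (4.1500, 0.8400, -0.7450)
ω + α·dt = (0.2830, -1.3832, -1.0149)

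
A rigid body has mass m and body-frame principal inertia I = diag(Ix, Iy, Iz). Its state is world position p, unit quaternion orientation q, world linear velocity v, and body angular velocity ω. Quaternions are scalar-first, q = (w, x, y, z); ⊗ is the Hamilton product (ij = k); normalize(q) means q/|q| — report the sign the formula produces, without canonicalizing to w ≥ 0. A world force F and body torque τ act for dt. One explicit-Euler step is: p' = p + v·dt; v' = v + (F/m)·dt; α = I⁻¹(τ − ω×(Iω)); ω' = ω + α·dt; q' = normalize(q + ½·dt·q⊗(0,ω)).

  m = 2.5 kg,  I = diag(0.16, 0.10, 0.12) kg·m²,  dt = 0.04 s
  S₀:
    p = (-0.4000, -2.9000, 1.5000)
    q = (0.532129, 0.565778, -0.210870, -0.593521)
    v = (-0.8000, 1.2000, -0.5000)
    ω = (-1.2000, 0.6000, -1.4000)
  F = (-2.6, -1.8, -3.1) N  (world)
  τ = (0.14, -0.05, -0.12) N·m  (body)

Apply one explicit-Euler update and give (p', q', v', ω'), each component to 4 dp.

α = I⁻¹(τ − ω×Iω) = (0.9800, -1.1720, -1.3600)
ω' = ω + α·dt = (-1.1608, 0.5531, -1.4544)
2q̇ = q⊗(0,ω) = (-0.0254738, 0.0127758, 1.8235918, -0.6585578)
updated quaternion q' = (0.5312, 0.5656, -0.1743, -0.6062)
p' = p + v·dt = (-0.4320, -2.8520, 1.4800)
v' = v + a·dt = (-0.8416, 1.1712, -0.5496)

p' = (-0.4320, -2.8520, 1.4800)
q' = (0.5312, 0.5656, -0.1743, -0.6062)
v' = (-0.8416, 1.1712, -0.5496)
ω' = (-1.1608, 0.5531, -1.4544)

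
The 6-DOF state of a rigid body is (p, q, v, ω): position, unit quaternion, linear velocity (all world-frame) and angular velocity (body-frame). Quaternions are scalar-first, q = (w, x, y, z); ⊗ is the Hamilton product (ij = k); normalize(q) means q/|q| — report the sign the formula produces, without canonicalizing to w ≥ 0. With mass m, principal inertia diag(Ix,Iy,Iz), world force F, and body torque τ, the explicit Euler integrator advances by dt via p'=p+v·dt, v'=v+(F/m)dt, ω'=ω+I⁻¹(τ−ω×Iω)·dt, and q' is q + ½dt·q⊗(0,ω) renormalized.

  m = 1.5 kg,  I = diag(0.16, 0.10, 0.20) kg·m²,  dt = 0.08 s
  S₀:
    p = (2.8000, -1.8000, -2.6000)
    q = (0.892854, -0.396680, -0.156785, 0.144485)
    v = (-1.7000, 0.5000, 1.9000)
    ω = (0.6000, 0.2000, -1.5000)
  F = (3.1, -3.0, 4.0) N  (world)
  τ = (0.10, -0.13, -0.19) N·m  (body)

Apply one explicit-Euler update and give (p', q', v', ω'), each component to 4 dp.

new position p' = (2.6640, -1.7600, -2.4480)
v' = v + a·dt = (-1.5347, 0.3400, 2.1133)
(τ − ω×Iω)/I = (0.8125, -1.6600, -0.9140)
ω' = ω + α·dt = (0.6650, 0.0672, -1.5731)
Hamilton product q⊗(0,ω) = (0.4860925, 0.7419929, -0.3297582, -1.3245460)
q + ½dt·q⊗(0,ω), renormalized = (0.9104, -0.3662, -0.1696, 0.0913)

p' = (2.6640, -1.7600, -2.4480)
q' = (0.9104, -0.3662, -0.1696, 0.0913)
v' = (-1.5347, 0.3400, 2.1133)
ω' = (0.6650, 0.0672, -1.5731)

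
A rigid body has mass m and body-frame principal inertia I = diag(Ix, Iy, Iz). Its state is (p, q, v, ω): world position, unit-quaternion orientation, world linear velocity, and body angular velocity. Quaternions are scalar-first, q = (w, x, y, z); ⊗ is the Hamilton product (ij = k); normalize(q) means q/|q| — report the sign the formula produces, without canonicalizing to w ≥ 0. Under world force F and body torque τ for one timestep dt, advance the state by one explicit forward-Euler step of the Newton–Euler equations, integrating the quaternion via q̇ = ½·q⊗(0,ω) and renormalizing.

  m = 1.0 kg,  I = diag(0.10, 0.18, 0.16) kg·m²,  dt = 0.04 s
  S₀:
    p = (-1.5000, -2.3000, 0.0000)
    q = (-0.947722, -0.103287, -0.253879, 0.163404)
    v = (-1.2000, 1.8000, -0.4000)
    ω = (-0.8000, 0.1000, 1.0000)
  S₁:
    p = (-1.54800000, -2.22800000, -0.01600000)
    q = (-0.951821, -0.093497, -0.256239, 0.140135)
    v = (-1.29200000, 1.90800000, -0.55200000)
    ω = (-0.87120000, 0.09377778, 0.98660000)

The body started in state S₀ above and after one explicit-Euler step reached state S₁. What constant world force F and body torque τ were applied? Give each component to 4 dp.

F = (-2.3000, 2.7000, -3.8000)
τ = (-0.1800, 0.0200, -0.0600)

ω₁ − ω₀ = (-0.07120000, -0.00622222, -0.01340000)
gyro term ω₀×Iω₀ = (-0.0020, 0.0480, -0.0064)
τ = I·(Δω/dt) + ω₀×(Iω₀) = (-0.1800, 0.0200, -0.0600)
v₁ − v₀ = (-0.09200000, 0.10800000, -0.15200000)
m·(v₁−v₀)/dt = (-2.3000, 2.7000, -3.8000)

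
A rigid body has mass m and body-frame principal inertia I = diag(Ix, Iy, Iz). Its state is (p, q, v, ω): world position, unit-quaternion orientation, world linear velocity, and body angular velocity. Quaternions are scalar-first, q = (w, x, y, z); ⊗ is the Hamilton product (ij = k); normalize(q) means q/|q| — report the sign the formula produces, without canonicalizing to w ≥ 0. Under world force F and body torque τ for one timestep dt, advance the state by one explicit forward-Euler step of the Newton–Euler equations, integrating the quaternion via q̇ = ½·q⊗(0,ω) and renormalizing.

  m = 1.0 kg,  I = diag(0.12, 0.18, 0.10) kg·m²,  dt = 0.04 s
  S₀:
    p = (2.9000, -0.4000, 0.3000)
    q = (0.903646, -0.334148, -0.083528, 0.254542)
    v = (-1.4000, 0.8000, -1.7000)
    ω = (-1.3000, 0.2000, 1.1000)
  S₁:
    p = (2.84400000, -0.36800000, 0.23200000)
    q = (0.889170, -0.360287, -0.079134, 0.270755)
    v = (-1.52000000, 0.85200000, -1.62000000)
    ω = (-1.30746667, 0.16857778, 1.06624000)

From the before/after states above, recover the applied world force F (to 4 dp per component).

F = (-3.0000, 1.3000, 2.0000)

v₁ − v₀ = (-0.12000000, 0.05200000, 0.08000000)
applied force F = (-3.0000, 1.3000, 2.0000)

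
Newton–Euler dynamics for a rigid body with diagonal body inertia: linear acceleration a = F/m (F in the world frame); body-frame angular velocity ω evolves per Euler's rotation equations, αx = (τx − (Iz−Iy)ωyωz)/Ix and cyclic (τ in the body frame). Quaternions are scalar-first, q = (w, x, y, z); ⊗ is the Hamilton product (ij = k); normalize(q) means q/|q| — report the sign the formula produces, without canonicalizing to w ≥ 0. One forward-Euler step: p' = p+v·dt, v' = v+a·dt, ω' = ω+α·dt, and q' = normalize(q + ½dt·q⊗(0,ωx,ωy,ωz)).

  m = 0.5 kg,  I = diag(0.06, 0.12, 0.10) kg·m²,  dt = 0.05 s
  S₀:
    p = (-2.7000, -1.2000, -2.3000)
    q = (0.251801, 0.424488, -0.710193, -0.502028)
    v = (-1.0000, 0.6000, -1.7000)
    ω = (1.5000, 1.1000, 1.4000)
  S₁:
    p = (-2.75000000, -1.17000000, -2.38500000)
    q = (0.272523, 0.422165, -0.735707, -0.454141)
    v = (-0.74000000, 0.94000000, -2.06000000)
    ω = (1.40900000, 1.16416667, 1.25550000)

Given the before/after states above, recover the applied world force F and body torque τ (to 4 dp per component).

F = (2.6000, 3.4000, -3.6000)
τ = (-0.1400, 0.0700, -0.1900)

Δω = ω₁−ω₀ = (-0.09100000, 0.06416667, -0.14450000)
ω₀×(Iω₀) = (-0.0308, -0.0840, 0.0990)
applied torque τ = (-0.1400, 0.0700, -0.1900)
Δv = v₁−v₀ = (0.26000000, 0.34000000, -0.36000000)
applied force F = (2.6000, 3.4000, -3.6000)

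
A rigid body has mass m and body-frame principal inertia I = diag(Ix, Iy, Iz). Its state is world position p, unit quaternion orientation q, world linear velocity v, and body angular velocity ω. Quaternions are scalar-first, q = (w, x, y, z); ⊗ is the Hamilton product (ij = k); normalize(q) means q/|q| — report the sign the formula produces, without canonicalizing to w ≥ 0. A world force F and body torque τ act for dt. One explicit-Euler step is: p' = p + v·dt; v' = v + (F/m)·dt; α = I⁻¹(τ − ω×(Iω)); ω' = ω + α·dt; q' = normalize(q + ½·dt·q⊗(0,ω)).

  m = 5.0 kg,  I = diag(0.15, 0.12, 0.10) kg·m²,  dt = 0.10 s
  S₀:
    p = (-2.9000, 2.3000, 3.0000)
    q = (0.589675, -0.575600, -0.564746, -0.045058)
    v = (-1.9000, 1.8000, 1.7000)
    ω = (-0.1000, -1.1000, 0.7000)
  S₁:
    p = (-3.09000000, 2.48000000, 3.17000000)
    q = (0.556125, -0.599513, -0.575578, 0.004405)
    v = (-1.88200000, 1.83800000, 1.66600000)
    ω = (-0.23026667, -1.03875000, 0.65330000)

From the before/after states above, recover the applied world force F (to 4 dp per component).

velocity change Δv = (0.01800000, 0.03800000, -0.03400000)
m·(v₁−v₀)/dt = (0.9000, 1.9000, -1.7000)

F = (0.9000, 1.9000, -1.7000)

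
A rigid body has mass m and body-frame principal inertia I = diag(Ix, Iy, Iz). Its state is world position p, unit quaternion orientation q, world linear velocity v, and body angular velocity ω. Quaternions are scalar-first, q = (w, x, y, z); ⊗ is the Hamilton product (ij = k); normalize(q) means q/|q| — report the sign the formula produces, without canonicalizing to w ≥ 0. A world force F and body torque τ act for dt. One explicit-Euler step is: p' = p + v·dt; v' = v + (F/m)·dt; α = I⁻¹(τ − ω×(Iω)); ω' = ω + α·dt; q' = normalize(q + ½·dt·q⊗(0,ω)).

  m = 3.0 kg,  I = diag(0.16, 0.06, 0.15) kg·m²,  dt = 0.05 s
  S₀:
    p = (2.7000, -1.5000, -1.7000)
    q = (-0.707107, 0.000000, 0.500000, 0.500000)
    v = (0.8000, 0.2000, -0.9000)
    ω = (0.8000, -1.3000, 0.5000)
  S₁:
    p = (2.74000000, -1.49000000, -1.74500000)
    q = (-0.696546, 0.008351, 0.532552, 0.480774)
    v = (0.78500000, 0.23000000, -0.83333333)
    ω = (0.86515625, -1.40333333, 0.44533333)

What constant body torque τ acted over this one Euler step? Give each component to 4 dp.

τ = (0.1500, -0.1200, -0.0600)

ω₁ − ω₀ = (0.06515625, -0.10333333, -0.05466667)
τ = I·(Δω/dt) + ω₀×(Iω₀) = (0.1500, -0.1200, -0.0600)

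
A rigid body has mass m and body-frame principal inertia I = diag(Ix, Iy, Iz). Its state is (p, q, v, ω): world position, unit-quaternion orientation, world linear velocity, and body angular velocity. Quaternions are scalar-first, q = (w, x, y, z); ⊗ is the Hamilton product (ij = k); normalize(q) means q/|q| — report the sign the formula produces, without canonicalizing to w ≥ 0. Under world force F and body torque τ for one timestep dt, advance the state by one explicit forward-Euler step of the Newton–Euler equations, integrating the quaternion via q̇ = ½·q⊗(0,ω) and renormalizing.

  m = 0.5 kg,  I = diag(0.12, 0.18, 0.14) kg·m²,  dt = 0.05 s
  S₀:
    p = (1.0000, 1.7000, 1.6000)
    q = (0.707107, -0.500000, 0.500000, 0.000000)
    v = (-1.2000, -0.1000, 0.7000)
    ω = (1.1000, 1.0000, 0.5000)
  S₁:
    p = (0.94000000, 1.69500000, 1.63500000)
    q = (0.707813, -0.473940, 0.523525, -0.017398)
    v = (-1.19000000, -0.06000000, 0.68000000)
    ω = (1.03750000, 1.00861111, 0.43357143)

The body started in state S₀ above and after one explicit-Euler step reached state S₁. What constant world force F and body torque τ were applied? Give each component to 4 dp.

ω₁ − ω₀ = (-0.06250000, 0.00861111, -0.06642857)
precession coupling = (-0.0200, -0.0110, 0.0660)
τ = I·(Δω/dt) + ω₀×(Iω₀) = (-0.1700, 0.0200, -0.1200)
Δv = v₁−v₀ = (0.01000000, 0.04000000, -0.02000000)
applied force F = (0.1000, 0.4000, -0.2000)

F = (0.1000, 0.4000, -0.2000)
τ = (-0.1700, 0.0200, -0.1200)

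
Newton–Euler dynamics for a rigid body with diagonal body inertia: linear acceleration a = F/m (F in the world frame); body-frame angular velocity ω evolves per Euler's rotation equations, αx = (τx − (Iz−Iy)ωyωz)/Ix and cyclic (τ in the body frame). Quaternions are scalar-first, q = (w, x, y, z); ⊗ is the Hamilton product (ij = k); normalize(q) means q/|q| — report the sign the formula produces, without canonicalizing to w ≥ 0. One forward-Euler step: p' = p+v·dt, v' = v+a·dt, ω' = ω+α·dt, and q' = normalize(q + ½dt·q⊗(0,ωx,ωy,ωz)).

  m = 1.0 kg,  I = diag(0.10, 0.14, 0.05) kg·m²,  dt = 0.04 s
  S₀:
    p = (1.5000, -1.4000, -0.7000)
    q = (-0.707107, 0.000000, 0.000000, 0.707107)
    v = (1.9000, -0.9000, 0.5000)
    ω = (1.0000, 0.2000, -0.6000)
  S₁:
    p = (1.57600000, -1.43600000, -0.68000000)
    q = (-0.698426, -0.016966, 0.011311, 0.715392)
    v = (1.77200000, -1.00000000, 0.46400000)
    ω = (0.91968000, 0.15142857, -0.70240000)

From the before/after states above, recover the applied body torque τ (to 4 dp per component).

τ = (-0.1900, -0.2000, -0.1200)

Δω = ω₁−ω₀ = (-0.08032000, -0.04857143, -0.10240000)
τ = I·(Δω/dt) + ω₀×(Iω₀) = (-0.1900, -0.2000, -0.1200)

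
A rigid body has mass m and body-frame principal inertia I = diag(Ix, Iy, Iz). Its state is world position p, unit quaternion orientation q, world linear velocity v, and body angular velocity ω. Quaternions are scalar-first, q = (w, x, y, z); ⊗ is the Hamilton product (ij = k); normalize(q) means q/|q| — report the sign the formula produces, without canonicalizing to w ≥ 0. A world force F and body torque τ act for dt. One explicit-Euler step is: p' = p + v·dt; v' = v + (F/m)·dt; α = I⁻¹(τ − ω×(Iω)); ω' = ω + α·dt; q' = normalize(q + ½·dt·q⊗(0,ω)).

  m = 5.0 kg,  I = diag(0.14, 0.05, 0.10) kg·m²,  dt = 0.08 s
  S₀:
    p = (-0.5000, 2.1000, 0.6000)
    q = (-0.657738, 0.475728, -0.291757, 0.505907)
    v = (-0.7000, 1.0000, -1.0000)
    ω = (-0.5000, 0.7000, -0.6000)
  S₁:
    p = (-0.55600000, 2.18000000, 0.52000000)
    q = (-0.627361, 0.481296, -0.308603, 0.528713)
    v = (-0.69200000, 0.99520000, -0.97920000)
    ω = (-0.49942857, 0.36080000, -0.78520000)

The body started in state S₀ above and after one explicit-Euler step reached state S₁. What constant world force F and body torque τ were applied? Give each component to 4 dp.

F = (0.5000, -0.3000, 1.3000)
τ = (-0.0200, -0.2000, -0.2000)

Δv = v₁−v₀ = (0.00800000, -0.00480000, 0.02080000)
applied force F = (0.5000, -0.3000, 1.3000)
ω₁ − ω₀ = (0.00057143, -0.33920000, -0.18520000)
I·α + gyro = (-0.0200, -0.2000, -0.2000)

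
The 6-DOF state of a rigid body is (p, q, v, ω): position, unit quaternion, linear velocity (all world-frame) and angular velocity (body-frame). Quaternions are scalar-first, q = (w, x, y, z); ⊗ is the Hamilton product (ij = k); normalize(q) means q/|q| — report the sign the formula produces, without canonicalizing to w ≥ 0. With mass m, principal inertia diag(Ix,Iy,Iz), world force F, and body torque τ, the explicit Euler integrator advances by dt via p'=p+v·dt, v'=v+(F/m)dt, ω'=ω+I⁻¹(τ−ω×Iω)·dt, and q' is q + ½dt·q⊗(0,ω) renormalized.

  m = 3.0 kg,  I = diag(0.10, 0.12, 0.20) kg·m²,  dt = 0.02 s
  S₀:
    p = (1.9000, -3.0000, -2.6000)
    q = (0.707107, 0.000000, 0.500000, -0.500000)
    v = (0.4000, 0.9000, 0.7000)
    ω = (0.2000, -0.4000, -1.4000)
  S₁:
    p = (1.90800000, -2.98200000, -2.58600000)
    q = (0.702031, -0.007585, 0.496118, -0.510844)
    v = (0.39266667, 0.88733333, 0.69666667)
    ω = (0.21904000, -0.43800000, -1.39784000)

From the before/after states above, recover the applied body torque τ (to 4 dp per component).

τ = (0.1400, -0.2000, 0.0200)

rate change Δω = (0.01904000, -0.03800000, 0.00216000)
ω₀×(Iω₀) = (0.0448, 0.0280, -0.0016)
applied torque τ = (0.1400, -0.2000, 0.0200)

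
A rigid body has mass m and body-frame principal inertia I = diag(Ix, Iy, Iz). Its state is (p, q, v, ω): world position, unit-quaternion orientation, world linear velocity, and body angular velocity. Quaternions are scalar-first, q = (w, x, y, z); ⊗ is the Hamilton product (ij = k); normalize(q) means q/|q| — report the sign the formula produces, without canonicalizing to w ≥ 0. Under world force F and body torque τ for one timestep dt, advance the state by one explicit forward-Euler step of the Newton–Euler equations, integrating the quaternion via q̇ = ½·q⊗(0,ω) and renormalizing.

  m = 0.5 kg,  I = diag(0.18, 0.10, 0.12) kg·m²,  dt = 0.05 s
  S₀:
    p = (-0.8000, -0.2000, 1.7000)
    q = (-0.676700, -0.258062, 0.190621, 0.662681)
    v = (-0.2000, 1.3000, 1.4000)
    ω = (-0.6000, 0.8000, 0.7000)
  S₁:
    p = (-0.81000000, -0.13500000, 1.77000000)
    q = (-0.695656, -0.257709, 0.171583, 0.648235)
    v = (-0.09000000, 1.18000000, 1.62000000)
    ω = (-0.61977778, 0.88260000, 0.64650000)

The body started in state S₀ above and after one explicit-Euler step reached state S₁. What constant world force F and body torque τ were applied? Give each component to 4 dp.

Δv = v₁−v₀ = (0.11000000, -0.12000000, 0.22000000)
F = m·Δv/dt = (1.1000, -1.2000, 2.2000)
rate change Δω = (-0.01977778, 0.08260000, -0.05350000)
applied torque τ = (-0.0600, 0.1400, -0.0900)

F = (1.1000, -1.2000, 2.2000)
τ = (-0.0600, 0.1400, -0.0900)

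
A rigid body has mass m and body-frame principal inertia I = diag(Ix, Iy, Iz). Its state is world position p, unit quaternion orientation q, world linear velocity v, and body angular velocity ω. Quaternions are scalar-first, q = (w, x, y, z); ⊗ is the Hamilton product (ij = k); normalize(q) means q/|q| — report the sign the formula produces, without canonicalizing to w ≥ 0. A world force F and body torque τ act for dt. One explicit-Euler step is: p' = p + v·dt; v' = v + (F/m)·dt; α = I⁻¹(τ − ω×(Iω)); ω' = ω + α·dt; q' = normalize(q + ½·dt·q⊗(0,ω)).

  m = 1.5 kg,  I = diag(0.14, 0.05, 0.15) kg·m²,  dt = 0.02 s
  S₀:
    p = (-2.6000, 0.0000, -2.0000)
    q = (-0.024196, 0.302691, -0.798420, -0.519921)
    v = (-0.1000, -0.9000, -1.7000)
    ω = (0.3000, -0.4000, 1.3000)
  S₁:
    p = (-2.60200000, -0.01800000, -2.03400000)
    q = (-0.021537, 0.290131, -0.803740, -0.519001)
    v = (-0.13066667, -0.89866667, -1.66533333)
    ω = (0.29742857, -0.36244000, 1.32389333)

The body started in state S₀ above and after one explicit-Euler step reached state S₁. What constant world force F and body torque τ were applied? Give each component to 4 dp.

rate change Δω = (-0.00257143, 0.03756000, 0.02389333)
τ = I·(Δω/dt) + ω₀×(Iω₀) = (-0.0700, 0.0900, 0.1900)
Δv = v₁−v₀ = (-0.03066667, 0.00133333, 0.03466667)
m·(v₁−v₀)/dt = (-2.3000, 0.1000, 2.6000)

F = (-2.3000, 0.1000, 2.6000)
τ = (-0.0700, 0.0900, 0.1900)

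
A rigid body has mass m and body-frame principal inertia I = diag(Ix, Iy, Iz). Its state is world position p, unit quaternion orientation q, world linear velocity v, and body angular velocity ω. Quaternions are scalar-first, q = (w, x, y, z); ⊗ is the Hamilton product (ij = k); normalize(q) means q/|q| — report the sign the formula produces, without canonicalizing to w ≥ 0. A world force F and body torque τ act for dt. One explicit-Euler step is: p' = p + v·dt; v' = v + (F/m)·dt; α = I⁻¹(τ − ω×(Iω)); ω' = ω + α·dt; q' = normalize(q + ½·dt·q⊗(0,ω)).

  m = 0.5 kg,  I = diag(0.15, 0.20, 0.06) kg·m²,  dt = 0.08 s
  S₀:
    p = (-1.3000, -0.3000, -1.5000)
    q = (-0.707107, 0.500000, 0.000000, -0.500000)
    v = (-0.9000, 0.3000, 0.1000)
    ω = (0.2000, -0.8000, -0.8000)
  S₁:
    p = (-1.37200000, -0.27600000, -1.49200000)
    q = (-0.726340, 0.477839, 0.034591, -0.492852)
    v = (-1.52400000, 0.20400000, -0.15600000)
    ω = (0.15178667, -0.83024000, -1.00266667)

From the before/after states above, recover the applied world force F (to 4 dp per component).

velocity change Δv = (-0.62400000, -0.09600000, -0.25600000)
m·(v₁−v₀)/dt = (-3.9000, -0.6000, -1.6000)

F = (-3.9000, -0.6000, -1.6000)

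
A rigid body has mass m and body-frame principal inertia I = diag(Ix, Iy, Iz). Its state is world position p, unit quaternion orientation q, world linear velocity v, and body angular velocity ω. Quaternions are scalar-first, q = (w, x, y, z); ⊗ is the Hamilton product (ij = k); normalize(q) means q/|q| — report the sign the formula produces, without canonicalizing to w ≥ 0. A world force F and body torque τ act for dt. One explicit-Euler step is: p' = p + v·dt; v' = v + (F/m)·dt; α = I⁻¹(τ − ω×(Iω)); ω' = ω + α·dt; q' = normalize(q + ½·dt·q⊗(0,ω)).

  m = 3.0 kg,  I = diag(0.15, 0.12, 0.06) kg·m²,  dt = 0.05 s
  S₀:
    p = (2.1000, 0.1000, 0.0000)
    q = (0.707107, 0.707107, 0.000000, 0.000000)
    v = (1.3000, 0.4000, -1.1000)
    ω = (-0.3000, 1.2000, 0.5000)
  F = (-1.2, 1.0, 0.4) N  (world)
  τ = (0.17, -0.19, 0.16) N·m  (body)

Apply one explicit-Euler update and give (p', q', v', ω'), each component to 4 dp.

p' = (2.1650, 0.1200, -0.0550)
q' = (0.7120, 0.7014, 0.0124, 0.0300)
v' = (1.2800, 0.4167, -1.0933)
ω' = (-0.2313, 1.1265, 0.6243)

a = (-0.4000, 0.3333, 0.1333)
p' = p + v·dt = (2.1650, 0.1200, -0.0550)
v + (F/m)dt = (1.2800, 0.4167, -1.0933)
precession coupling ω×(Iω) = (-0.0360, -0.0135, 0.0108)
α = I⁻¹(τ − ω×Iω) = (1.3733, -1.4708, 2.4867)
ω + α·dt = (-0.2313, 1.1265, 0.6243)
Hamilton product q⊗(0,ω) = (0.2121321, -0.2121321, 0.4949749, 1.2020819)
q' = normalize(q + ½dt·q⊗(0,ω)) = (0.7120, 0.7014, 0.0124, 0.0300)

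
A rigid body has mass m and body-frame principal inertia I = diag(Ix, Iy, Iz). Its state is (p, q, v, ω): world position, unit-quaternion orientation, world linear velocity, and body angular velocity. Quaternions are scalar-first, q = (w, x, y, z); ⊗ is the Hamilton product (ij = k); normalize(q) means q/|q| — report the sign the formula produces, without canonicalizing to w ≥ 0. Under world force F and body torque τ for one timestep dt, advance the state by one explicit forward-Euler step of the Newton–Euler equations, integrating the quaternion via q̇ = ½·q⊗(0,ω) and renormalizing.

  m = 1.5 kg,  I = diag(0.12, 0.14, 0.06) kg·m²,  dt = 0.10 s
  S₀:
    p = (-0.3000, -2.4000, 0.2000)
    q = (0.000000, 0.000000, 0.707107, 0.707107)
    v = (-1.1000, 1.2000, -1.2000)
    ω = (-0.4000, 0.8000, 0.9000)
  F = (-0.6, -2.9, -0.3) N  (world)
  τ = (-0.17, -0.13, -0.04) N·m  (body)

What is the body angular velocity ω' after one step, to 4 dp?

ω' = (-0.4937, 0.7226, 0.8440)

α = I⁻¹(τ − ω×Iω) = (-0.9367, -0.7743, -0.5600)
ω + α·dt = (-0.4937, 0.7226, 0.8440)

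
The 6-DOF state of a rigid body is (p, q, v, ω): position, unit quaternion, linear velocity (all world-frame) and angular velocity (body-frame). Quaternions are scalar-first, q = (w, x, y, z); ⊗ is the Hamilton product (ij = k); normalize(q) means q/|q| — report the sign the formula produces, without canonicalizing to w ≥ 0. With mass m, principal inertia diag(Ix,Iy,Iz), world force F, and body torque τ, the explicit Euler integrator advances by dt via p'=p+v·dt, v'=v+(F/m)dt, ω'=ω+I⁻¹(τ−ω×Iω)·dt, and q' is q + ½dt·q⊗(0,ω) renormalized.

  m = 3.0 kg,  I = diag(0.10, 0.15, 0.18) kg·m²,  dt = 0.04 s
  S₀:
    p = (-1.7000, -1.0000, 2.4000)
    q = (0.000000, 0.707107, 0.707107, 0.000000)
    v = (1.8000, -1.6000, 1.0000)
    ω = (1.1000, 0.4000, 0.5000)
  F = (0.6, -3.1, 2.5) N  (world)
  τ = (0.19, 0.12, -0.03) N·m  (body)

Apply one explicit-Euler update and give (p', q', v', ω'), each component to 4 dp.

p' = (-1.6280, -1.0640, 2.4400)
q' = (-0.0212, 0.7139, 0.6998, -0.0099)
v' = (1.8080, -1.6413, 1.0333)
ω' = (1.1736, 0.4437, 0.4884)

(τ − ω×Iω)/I = (1.8400, 1.0933, -0.2889)
new body rate ω' = (1.1736, 0.4437, 0.4884)
Hamilton product q⊗(0,ω) = (-1.0606605, 0.3535535, -0.3535535, -0.4949749)
q + ½dt·q⊗(0,ω), renormalized = (-0.0212, 0.7139, 0.6998, -0.0099)
linear accel F/m = (0.2000, -1.0333, 0.8333)
new position p' = (-1.6280, -1.0640, 2.4400)
v + (F/m)dt = (1.8080, -1.6413, 1.0333)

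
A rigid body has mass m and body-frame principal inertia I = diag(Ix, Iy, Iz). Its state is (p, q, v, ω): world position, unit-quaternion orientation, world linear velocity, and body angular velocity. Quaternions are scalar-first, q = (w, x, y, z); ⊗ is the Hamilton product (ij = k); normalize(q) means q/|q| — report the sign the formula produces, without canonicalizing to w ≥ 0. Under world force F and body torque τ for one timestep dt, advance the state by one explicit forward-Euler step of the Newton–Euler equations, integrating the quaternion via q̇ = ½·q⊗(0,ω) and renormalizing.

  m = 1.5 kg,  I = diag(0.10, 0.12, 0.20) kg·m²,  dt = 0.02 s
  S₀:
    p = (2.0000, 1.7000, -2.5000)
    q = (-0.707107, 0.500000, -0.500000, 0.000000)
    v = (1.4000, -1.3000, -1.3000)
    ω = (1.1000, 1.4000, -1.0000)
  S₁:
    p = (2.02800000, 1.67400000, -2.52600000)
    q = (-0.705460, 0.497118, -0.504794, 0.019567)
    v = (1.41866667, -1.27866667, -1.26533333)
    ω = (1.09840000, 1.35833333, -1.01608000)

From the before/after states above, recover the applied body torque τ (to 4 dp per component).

rate change Δω = (-0.00160000, -0.04166667, -0.01608000)
ω₀×(Iω₀) = (-0.1120, 0.1100, 0.0308)
applied torque τ = (-0.1200, -0.1400, -0.1300)

τ = (-0.1200, -0.1400, -0.1300)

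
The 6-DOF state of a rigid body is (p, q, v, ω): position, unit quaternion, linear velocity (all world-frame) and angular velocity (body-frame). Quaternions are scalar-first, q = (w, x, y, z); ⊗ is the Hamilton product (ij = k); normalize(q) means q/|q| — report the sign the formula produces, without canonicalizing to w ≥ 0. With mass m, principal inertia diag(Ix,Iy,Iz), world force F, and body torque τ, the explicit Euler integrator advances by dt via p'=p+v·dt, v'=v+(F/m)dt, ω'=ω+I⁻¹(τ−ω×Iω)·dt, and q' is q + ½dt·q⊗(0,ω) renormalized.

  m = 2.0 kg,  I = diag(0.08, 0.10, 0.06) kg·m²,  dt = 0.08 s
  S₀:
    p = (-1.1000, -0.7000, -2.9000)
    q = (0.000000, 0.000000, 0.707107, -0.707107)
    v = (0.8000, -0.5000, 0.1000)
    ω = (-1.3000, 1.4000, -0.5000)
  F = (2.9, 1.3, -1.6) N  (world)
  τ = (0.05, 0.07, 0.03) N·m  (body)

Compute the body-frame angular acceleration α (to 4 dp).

α = (0.2750, 0.5700, 1.1067)

ω×(Iω) gyroscopic = (0.0280, 0.0130, -0.0364)
(τ − ω×Iω)/I = (0.2750, 0.5700, 1.1067)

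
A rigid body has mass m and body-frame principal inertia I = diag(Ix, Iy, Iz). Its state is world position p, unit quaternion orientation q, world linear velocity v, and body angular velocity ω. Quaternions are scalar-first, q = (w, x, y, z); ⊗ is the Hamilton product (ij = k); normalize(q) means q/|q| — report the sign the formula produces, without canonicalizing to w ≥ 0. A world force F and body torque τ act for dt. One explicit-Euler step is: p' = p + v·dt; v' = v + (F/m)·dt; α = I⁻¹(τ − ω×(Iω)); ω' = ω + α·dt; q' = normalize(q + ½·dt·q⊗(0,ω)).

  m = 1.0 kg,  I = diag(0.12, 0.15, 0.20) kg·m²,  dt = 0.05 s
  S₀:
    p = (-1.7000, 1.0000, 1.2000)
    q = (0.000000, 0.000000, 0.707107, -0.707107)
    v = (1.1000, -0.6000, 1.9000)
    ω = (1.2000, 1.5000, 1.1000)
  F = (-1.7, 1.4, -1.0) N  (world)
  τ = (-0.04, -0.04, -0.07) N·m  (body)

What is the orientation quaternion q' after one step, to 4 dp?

q⊗(0,ω) = (-0.2828428, 1.8384782, -0.8485284, -0.8485284)
updated quaternion q' = (-0.0071, 0.0459, 0.6848, -0.7272)

q' = (-0.0071, 0.0459, 0.6848, -0.7272)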